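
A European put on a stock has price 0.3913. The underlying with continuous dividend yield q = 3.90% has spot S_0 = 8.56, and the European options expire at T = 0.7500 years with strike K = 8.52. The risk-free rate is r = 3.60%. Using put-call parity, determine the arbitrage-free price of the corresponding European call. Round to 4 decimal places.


Put-call parity: C - P = S_0 * exp(-qT) - K * exp(-rT).
S_0 * exp(-qT) = 8.5600 * 0.97117364 = 8.31324636
K * exp(-rT) = 8.5200 * 0.97336124 = 8.29303778
C = P + S*exp(-qT) - K*exp(-rT)
C = 0.3913 + 8.31324636 - 8.29303778 = 0.4115

Answer: Call price = 0.4115


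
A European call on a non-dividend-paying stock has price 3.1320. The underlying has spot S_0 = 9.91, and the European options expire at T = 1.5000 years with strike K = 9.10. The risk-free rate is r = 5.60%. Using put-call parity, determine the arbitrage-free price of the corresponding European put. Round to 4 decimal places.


Put-call parity: C - P = S_0 * exp(-qT) - K * exp(-rT).
S_0 * exp(-qT) = 9.9100 * 1.00000000 = 9.91000000
K * exp(-rT) = 9.1000 * 0.91943126 = 8.36682443
P = C - S*exp(-qT) + K*exp(-rT)
P = 3.1320 - 9.91000000 + 8.36682443 = 1.5888

Answer: Put price = 1.5888


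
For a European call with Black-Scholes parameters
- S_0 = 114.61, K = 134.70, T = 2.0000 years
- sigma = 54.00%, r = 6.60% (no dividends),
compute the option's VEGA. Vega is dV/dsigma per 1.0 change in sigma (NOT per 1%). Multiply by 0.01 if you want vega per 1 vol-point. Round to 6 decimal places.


d1 = 0.3431890084; d2 = -0.4204863153
phi(d1) = 0.3761272053; exp(-qT) = 1.0000000000; exp(-rT) = 0.8763409951
Vega = S * exp(-qT) * phi(d1) * sqrt(T) = 114.6100 * 1.0000000000 * 0.3761272053 * 1.4142135624 = 60.963832

Answer: Vega = 60.963832


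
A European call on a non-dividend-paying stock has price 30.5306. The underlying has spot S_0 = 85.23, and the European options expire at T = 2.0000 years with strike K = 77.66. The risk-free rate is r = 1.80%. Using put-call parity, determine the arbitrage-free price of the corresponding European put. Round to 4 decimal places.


Put-call parity: C - P = S_0 * exp(-qT) - K * exp(-rT).
S_0 * exp(-qT) = 85.2300 * 1.00000000 = 85.23000000
K * exp(-rT) = 77.6600 * 0.96464029 = 74.91396519
P = C - S*exp(-qT) + K*exp(-rT)
P = 30.5306 - 85.23000000 + 74.91396519 = 20.2146

Answer: Put price = 20.2146


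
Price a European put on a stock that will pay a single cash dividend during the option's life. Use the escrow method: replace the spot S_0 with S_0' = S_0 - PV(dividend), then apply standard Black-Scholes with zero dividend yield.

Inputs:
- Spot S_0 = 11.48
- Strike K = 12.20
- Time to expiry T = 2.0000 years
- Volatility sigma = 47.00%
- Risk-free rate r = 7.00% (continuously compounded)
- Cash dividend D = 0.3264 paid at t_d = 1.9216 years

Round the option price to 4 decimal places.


Answer: Price = 2.5529

Derivation:
PV(D) = D * exp(-r * t_d) = 0.3264 * 0.87414239 = 0.28532008
S_0' = S_0 - PV(D) = 11.4800 - 0.28532008 = 11.19467992
d1 = (ln(S_0'/K) + (r + sigma^2/2)*T) / (sigma*sqrt(T)) = 0.41358632
d2 = d1 - sigma*sqrt(T) = -0.25109406
exp(-rT) = 0.86935824
N(-d1) = 0.33958855; N(-d2) = 0.59912931
P = K * exp(-rT) * N(-d2) - S_0' * N(-d1) = 12.2000 * 0.86935824 * 0.59912931 - 11.19467992 * 0.33958855 = 2.5529


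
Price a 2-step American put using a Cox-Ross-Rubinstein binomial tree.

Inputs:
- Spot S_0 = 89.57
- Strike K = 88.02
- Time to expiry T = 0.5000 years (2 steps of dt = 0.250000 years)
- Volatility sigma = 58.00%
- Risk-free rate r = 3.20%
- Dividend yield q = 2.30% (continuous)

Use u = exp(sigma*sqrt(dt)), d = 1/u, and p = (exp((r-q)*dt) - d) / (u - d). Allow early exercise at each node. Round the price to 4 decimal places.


dt = T/N = 0.250000
u = exp(sigma*sqrt(dt)) = 1.336427; d = 1/u = 0.748264
p = (exp((r-q)*dt) - d) / (u - d) = 0.431834
Discount per step: exp(-r*dt) = 0.992032
Stock lattice S(k, i) with i counting down-moves:
  k=0: S(0,0) = 89.5700
  k=1: S(1,0) = 119.7038; S(1,1) = 67.0220
  k=2: S(2,0) = 159.9755; S(2,1) = 89.5700; S(2,2) = 50.1501
Terminal payoffs V(N, i) = max(K - S_T, 0):
  V(2,0) = 0.000000; V(2,1) = 0.000000; V(2,2) = 37.869903
Backward induction: V(k, i) = exp(-r*dt) * [p * V(k+1, i) + (1-p) * V(k+1, i+1)]; then take max(V_cont, immediate exercise) for American.
  V(1,0) = exp(-r*dt) * [p*0.000000 + (1-p)*0.000000] = 0.000000; exercise = 0.000000; V(1,0) = max -> 0.000000
  V(1,1) = exp(-r*dt) * [p*0.000000 + (1-p)*37.869903] = 21.344961; exercise = 20.998032; V(1,1) = max -> 21.344961
  V(0,0) = exp(-r*dt) * [p*0.000000 + (1-p)*21.344961] = 12.030856; exercise = 0.000000; V(0,0) = max -> 12.030856

Answer: Price = V(0,0) = 12.0309


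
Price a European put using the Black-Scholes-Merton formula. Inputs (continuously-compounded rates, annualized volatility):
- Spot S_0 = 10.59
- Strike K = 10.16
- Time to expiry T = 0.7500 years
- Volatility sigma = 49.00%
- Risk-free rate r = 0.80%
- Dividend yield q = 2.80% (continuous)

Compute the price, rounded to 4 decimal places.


Answer: Price = 1.5877

Derivation:
d1 = (ln(S/K) + (r - q + 0.5*sigma^2) * T) / (sigma * sqrt(T)) = 0.27451053
d2 = d1 - sigma * sqrt(T) = -0.14984191
exp(-rT) = 0.99401796; exp(-qT) = 0.97921896
P = K * exp(-rT) * N(-d2) - S_0 * exp(-qT) * N(-d1)
N(-d1) = 0.39184615; N(-d2) = 0.55955533
P = 10.1600 * 0.99401796 * 0.55955533 - 10.5900 * 0.97921896 * 0.39184615 = 1.5877


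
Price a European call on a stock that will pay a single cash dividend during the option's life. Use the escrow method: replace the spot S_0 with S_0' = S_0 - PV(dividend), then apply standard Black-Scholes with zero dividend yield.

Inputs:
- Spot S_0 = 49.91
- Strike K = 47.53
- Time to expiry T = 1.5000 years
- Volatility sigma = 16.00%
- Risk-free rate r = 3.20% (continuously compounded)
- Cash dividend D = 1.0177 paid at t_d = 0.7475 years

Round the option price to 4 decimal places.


Answer: Price = 5.7613

Derivation:
PV(D) = D * exp(-r * t_d) = 1.0177 * 0.97636382 = 0.99364546
S_0' = S_0 - PV(D) = 49.9100 - 0.99364546 = 48.91635454
d1 = (ln(S_0'/K) + (r + sigma^2/2)*T) / (sigma*sqrt(T)) = 0.48964636
d2 = d1 - sigma*sqrt(T) = 0.29368718
exp(-rT) = 0.95313379
N(d1) = 0.68780792; N(d2) = 0.61550152
C = S_0' * N(d1) - K * exp(-rT) * N(d2) = 48.91635454 * 0.68780792 - 47.5300 * 0.95313379 * 0.61550152 = 5.7613


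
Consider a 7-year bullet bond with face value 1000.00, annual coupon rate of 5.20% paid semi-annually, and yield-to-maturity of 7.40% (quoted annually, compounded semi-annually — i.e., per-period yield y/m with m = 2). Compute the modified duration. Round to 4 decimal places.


Answer: Modified duration = 5.6640

Derivation:
Coupon per period c = face * coupon_rate / m = 26.000000
Periods per year m = 2; per-period yield y/m = 0.037000
Number of cashflows N = 14
Cashflows (t years, CF_t, discount factor 1/(1+y/m)^(m*t), PV):
  t = 0.5000: CF_t = 26.000000, DF = 0.964320, PV = 25.072324
  t = 1.0000: CF_t = 26.000000, DF = 0.929913, PV = 24.177747
  t = 1.5000: CF_t = 26.000000, DF = 0.896734, PV = 23.315089
  t = 2.0000: CF_t = 26.000000, DF = 0.864739, PV = 22.483210
  t = 2.5000: CF_t = 26.000000, DF = 0.833885, PV = 21.681013
  t = 3.0000: CF_t = 26.000000, DF = 0.804132, PV = 20.907438
  t = 3.5000: CF_t = 26.000000, DF = 0.775441, PV = 20.161463
  t = 4.0000: CF_t = 26.000000, DF = 0.747773, PV = 19.442106
  t = 4.5000: CF_t = 26.000000, DF = 0.721093, PV = 18.748414
  t = 5.0000: CF_t = 26.000000, DF = 0.695364, PV = 18.079474
  t = 5.5000: CF_t = 26.000000, DF = 0.670554, PV = 17.434401
  t = 6.0000: CF_t = 26.000000, DF = 0.646629, PV = 16.812344
  t = 6.5000: CF_t = 26.000000, DF = 0.623557, PV = 16.212482
  t = 7.0000: CF_t = 1026.000000, DF = 0.601309, PV = 616.942617
Price P = sum_t PV_t = 881.470122
First compute Macaulay numerator sum_t t * PV_t:
  t * PV_t at t = 0.5000: 12.536162
  t * PV_t at t = 1.0000: 24.177747
  t * PV_t at t = 1.5000: 34.972634
  t * PV_t at t = 2.0000: 44.966421
  t * PV_t at t = 2.5000: 54.202532
  t * PV_t at t = 3.0000: 62.722313
  t * PV_t at t = 3.5000: 70.565122
  t * PV_t at t = 4.0000: 77.768422
  t * PV_t at t = 4.5000: 84.367864
  t * PV_t at t = 5.0000: 90.397369
  t * PV_t at t = 5.5000: 95.889205
  t * PV_t at t = 6.0000: 100.874065
  t * PV_t at t = 6.5000: 105.381135
  t * PV_t at t = 7.0000: 4318.598319
Macaulay duration D = 5177.419309 / 881.470122 = 5.873619
Modified duration = D / (1 + y/m) = 5.873619 / (1 + 0.037000) = 5.664049


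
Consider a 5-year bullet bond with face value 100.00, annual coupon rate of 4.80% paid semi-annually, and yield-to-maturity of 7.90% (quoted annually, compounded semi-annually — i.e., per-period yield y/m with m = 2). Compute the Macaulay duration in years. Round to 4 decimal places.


Answer: Macaulay duration = 4.4620 years

Derivation:
Coupon per period c = face * coupon_rate / m = 2.400000
Periods per year m = 2; per-period yield y/m = 0.039500
Number of cashflows N = 10
Cashflows (t years, CF_t, discount factor 1/(1+y/m)^(m*t), PV):
  t = 0.5000: CF_t = 2.400000, DF = 0.962001, PV = 2.308802
  t = 1.0000: CF_t = 2.400000, DF = 0.925446, PV = 2.221070
  t = 1.5000: CF_t = 2.400000, DF = 0.890280, PV = 2.136672
  t = 2.0000: CF_t = 2.400000, DF = 0.856450, PV = 2.055480
  t = 2.5000: CF_t = 2.400000, DF = 0.823906, PV = 1.977374
  t = 3.0000: CF_t = 2.400000, DF = 0.792598, PV = 1.902235
  t = 3.5000: CF_t = 2.400000, DF = 0.762480, PV = 1.829952
  t = 4.0000: CF_t = 2.400000, DF = 0.733507, PV = 1.760416
  t = 4.5000: CF_t = 2.400000, DF = 0.705634, PV = 1.693522
  t = 5.0000: CF_t = 102.400000, DF = 0.678821, PV = 69.511237
Price P = sum_t PV_t = 87.396761
Macaulay numerator sum_t t * PV_t:
  t * PV_t at t = 0.5000: 1.154401
  t * PV_t at t = 1.0000: 2.221070
  t * PV_t at t = 1.5000: 3.205007
  t * PV_t at t = 2.0000: 4.110960
  t * PV_t at t = 2.5000: 4.943434
  t * PV_t at t = 3.0000: 5.706706
  t * PV_t at t = 3.5000: 6.404833
  t * PV_t at t = 4.0000: 7.041664
  t * PV_t at t = 4.5000: 7.620848
  t * PV_t at t = 5.0000: 347.556187
Macaulay duration D = (sum_t t * PV_t) / P = 389.965112 / 87.396761 = 4.462009


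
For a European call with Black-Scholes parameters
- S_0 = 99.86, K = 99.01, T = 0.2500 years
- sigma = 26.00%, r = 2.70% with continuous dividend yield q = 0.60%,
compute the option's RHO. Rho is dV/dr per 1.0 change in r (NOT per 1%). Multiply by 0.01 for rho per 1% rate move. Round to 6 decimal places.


d1 = 0.1711411534; d2 = 0.0411411534
phi(d1) = 0.3931424831; exp(-qT) = 0.9985011244; exp(-rT) = 0.9932727301
N(d2) = 0.5164083166
Rho = K*T*exp(-rT)*N(d2) = 99.0100 * 0.2500 * 0.9932727301 * 0.5164083166 = 12.696406

Answer: Rho = 12.696406


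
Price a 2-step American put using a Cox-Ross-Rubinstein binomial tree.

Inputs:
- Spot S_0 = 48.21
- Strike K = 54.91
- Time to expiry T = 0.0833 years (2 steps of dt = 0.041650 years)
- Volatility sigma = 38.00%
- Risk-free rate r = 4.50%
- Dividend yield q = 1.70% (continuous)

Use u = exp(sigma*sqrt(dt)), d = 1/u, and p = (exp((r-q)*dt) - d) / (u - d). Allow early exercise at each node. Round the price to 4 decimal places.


Answer: Price = V(0,0) = 6.9288

Derivation:
dt = T/N = 0.041650
u = exp(sigma*sqrt(dt)) = 1.080638; d = 1/u = 0.925379
p = (exp((r-q)*dt) - d) / (u - d) = 0.488138
Discount per step: exp(-r*dt) = 0.998128
Stock lattice S(k, i) with i counting down-moves:
  k=0: S(0,0) = 48.2100
  k=1: S(1,0) = 52.0976; S(1,1) = 44.6125
  k=2: S(2,0) = 56.2986; S(2,1) = 48.2100; S(2,2) = 41.2835
Terminal payoffs V(N, i) = max(K - S_T, 0):
  V(2,0) = 0.000000; V(2,1) = 6.700000; V(2,2) = 13.626490
Backward induction: V(k, i) = exp(-r*dt) * [p * V(k+1, i) + (1-p) * V(k+1, i+1)]; then take max(V_cont, immediate exercise) for American.
  V(1,0) = exp(-r*dt) * [p*0.000000 + (1-p)*6.700000] = 3.423057; exercise = 2.812439; V(1,0) = max -> 3.423057
  V(1,1) = exp(-r*dt) * [p*6.700000 + (1-p)*13.626490] = 10.226226; exercise = 10.297468; V(1,1) = max -> 10.297468
  V(0,0) = exp(-r*dt) * [p*3.423057 + (1-p)*10.297468] = 6.928812; exercise = 6.700000; V(0,0) = max -> 6.928812


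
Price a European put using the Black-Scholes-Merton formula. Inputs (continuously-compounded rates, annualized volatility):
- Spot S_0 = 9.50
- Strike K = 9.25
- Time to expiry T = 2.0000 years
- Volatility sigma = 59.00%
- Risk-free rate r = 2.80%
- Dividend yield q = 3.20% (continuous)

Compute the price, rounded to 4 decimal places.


Answer: Price = 2.7740

Derivation:
d1 = (ln(S/K) + (r - q + 0.5*sigma^2) * T) / (sigma * sqrt(T)) = 0.43956663
d2 = d1 - sigma * sqrt(T) = -0.39481937
exp(-rT) = 0.94553914; exp(-qT) = 0.93800500
P = K * exp(-rT) * N(-d2) - S_0 * exp(-qT) * N(-d1)
N(-d1) = 0.33012551; N(-d2) = 0.65351190
P = 9.2500 * 0.94553914 * 0.65351190 - 9.5000 * 0.93800500 * 0.33012551 = 2.7740


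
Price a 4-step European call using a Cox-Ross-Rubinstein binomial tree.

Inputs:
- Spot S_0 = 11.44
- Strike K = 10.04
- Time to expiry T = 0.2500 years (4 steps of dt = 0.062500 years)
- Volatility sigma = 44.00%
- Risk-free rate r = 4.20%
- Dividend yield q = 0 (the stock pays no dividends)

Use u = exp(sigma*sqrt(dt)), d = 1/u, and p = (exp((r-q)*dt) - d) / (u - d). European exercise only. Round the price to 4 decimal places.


dt = T/N = 0.062500
u = exp(sigma*sqrt(dt)) = 1.116278; d = 1/u = 0.895834
p = (exp((r-q)*dt) - d) / (u - d) = 0.484451
Discount per step: exp(-r*dt) = 0.997378
Stock lattice S(k, i) with i counting down-moves:
  k=0: S(0,0) = 11.4400
  k=1: S(1,0) = 12.7702; S(1,1) = 10.2483
  k=2: S(2,0) = 14.2551; S(2,1) = 11.4400; S(2,2) = 9.1808
  k=3: S(3,0) = 15.9127; S(3,1) = 12.7702; S(3,2) = 10.2483; S(3,3) = 8.2245
  k=4: S(4,0) = 17.7630; S(4,1) = 14.2551; S(4,2) = 11.4400; S(4,3) = 9.1808; S(4,4) = 7.3678
Terminal payoffs V(N, i) = max(S_T - K, 0):
  V(4,0) = 7.722971; V(4,1) = 4.215118; V(4,2) = 1.400000; V(4,3) = 0.000000; V(4,4) = 0.000000
Backward induction: V(k, i) = exp(-r*dt) * [p * V(k+1, i) + (1-p) * V(k+1, i+1)].
  V(3,0) = exp(-r*dt) * [p*7.722971 + (1-p)*4.215118] = 5.898996
  V(3,1) = exp(-r*dt) * [p*4.215118 + (1-p)*1.400000] = 2.756542
  V(3,2) = exp(-r*dt) * [p*1.400000 + (1-p)*0.000000] = 0.676454
  V(3,3) = exp(-r*dt) * [p*0.000000 + (1-p)*0.000000] = 0.000000
  V(2,0) = exp(-r*dt) * [p*5.898996 + (1-p)*2.756542] = 4.267690
  V(2,1) = exp(-r*dt) * [p*2.756542 + (1-p)*0.676454] = 1.679739
  V(2,2) = exp(-r*dt) * [p*0.676454 + (1-p)*0.000000] = 0.326850
  V(1,0) = exp(-r*dt) * [p*4.267690 + (1-p)*1.679739] = 2.925785
  V(1,1) = exp(-r*dt) * [p*1.679739 + (1-p)*0.326850] = 0.979684
  V(0,0) = exp(-r*dt) * [p*2.925785 + (1-p)*0.979684] = 1.917435

Answer: Price = V(0,0) = 1.9174


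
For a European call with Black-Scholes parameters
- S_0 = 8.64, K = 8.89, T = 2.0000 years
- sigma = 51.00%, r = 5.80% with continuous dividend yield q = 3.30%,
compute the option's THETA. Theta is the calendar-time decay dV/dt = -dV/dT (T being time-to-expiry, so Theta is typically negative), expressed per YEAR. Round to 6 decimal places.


Answer: Theta = -0.535191

Derivation:
d1 = 0.3903999392; d2 = -0.3308489776
phi(d1) = 0.3696699903; exp(-qT) = 0.9361308643; exp(-rT) = 0.8904752233
Theta = -S*exp(-qT)*phi(d1)*sigma/(2*sqrt(T)) - r*K*exp(-rT)*N(d2) + q*S*exp(-qT)*N(d1)
N(d1) = 0.6518795836; N(d2) = 0.3703792817; sqrt(T) = 1.4142135624
Term 1 = -8.6400 * 0.9361308643 * 0.3696699903 * 0.5100 / (2 * 1.4142135624) = -0.5391252659
Term 2 = -0.0580 * 8.8900 * 0.8904752233 * 0.3703792817 = -0.1700584748
Term 3 = 0.0330 * 8.6400 * 0.9361308643 * 0.6518795836 = 0.1739929398
Theta = -0.5391252659 + (-0.1700584748) + (0.1739929398) = -0.535191


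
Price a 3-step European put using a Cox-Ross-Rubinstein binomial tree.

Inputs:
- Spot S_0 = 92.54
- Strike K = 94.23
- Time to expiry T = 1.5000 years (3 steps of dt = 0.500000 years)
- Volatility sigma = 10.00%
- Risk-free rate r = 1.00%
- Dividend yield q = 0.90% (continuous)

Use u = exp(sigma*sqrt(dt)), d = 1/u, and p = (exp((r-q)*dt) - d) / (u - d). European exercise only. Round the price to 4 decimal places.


Answer: Price = V(0,0) = 5.6337

Derivation:
dt = T/N = 0.500000
u = exp(sigma*sqrt(dt)) = 1.073271; d = 1/u = 0.931731
p = (exp((r-q)*dt) - d) / (u - d) = 0.485863
Discount per step: exp(-r*dt) = 0.995012
Stock lattice S(k, i) with i counting down-moves:
  k=0: S(0,0) = 92.5400
  k=1: S(1,0) = 99.3205; S(1,1) = 86.2224
  k=2: S(2,0) = 106.5977; S(2,1) = 92.5400; S(2,2) = 80.3361
  k=3: S(3,0) = 114.4082; S(3,1) = 99.3205; S(3,2) = 86.2224; S(3,3) = 74.8517
Terminal payoffs V(N, i) = max(K - S_T, 0):
  V(3,0) = 0.000000; V(3,1) = 0.000000; V(3,2) = 8.007574; V(3,3) = 19.378291
Backward induction: V(k, i) = exp(-r*dt) * [p * V(k+1, i) + (1-p) * V(k+1, i+1)].
  V(2,0) = exp(-r*dt) * [p*0.000000 + (1-p)*0.000000] = 0.000000
  V(2,1) = exp(-r*dt) * [p*0.000000 + (1-p)*8.007574] = 4.096455
  V(2,2) = exp(-r*dt) * [p*8.007574 + (1-p)*19.378291] = 13.784583
  V(1,0) = exp(-r*dt) * [p*0.000000 + (1-p)*4.096455] = 2.095634
  V(1,1) = exp(-r*dt) * [p*4.096455 + (1-p)*13.784583] = 9.032204
  V(0,0) = exp(-r*dt) * [p*2.095634 + (1-p)*9.032204] = 5.633741


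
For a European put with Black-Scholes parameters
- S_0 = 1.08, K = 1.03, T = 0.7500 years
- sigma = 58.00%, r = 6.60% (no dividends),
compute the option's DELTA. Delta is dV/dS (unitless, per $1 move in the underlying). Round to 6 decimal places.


d1 = 0.4440664489; d2 = -0.0582282853
phi(d1) = 0.3614845277; exp(-qT) = 1.0000000000; exp(-rT) = 0.9517051581
N(-d1) = 0.3284972714
Delta = -exp(-qT) * N(-d1) = -1.0000000000 * 0.3284972714 = -0.328497

Answer: Delta = -0.328497


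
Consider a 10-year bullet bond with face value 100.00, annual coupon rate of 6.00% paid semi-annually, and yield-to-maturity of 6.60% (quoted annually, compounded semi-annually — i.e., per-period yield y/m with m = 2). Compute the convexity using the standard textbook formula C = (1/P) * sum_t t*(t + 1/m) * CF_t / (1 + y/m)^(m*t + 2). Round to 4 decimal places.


Coupon per period c = face * coupon_rate / m = 3.000000
Periods per year m = 2; per-period yield y/m = 0.033000
Number of cashflows N = 20
Cashflows (t years, CF_t, discount factor 1/(1+y/m)^(m*t), PV):
  t = 0.5000: CF_t = 3.000000, DF = 0.968054, PV = 2.904163
  t = 1.0000: CF_t = 3.000000, DF = 0.937129, PV = 2.811387
  t = 1.5000: CF_t = 3.000000, DF = 0.907192, PV = 2.721575
  t = 2.0000: CF_t = 3.000000, DF = 0.878211, PV = 2.634632
  t = 2.5000: CF_t = 3.000000, DF = 0.850156, PV = 2.550467
  t = 3.0000: CF_t = 3.000000, DF = 0.822997, PV = 2.468990
  t = 3.5000: CF_t = 3.000000, DF = 0.796705, PV = 2.390116
  t = 4.0000: CF_t = 3.000000, DF = 0.771254, PV = 2.313762
  t = 4.5000: CF_t = 3.000000, DF = 0.746616, PV = 2.239847
  t = 5.0000: CF_t = 3.000000, DF = 0.722764, PV = 2.168293
  t = 5.5000: CF_t = 3.000000, DF = 0.699675, PV = 2.099026
  t = 6.0000: CF_t = 3.000000, DF = 0.677323, PV = 2.031970
  t = 6.5000: CF_t = 3.000000, DF = 0.655686, PV = 1.967058
  t = 7.0000: CF_t = 3.000000, DF = 0.634739, PV = 1.904218
  t = 7.5000: CF_t = 3.000000, DF = 0.614462, PV = 1.843387
  t = 8.0000: CF_t = 3.000000, DF = 0.594833, PV = 1.784498
  t = 8.5000: CF_t = 3.000000, DF = 0.575830, PV = 1.727491
  t = 9.0000: CF_t = 3.000000, DF = 0.557435, PV = 1.672305
  t = 9.5000: CF_t = 3.000000, DF = 0.539627, PV = 1.618882
  t = 10.0000: CF_t = 103.000000, DF = 0.522388, PV = 53.806011
Price P = sum_t PV_t = 95.658077
Convexity numerator sum_t t*(t + 1/m) * CF_t / (1+y/m)^(m*t + 2):
  t = 0.5000: term = 1.360787
  t = 1.0000: term = 3.951948
  t = 1.5000: term = 7.651400
  t = 2.0000: term = 12.344950
  t = 2.5000: term = 17.925871
  t = 3.0000: term = 24.294501
  t = 3.5000: term = 31.357859
  t = 4.0000: term = 39.029280
  t = 4.5000: term = 47.228074
  t = 5.0000: term = 55.879188
  t = 5.5000: term = 64.912900
  t = 6.0000: term = 74.264517
  t = 6.5000: term = 83.874091
  t = 7.0000: term = 93.686155
  t = 7.5000: term = 103.649459
  t = 8.0000: term = 113.716735
  t = 8.5000: term = 123.844459
  t = 9.0000: term = 133.992638
  t = 9.5000: term = 144.124598
  t = 10.0000: term = 5294.432922
Convexity = (1/P) * sum = 6471.522333 / 95.658077 = 67.652649

Answer: Convexity = 67.6526


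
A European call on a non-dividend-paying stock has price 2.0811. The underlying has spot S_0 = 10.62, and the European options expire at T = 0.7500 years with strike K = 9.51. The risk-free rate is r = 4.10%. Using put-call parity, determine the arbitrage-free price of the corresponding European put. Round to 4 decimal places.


Answer: Put price = 0.6831

Derivation:
Put-call parity: C - P = S_0 * exp(-qT) - K * exp(-rT).
S_0 * exp(-qT) = 10.6200 * 1.00000000 = 10.62000000
K * exp(-rT) = 9.5100 * 0.96971797 = 9.22201792
P = C - S*exp(-qT) + K*exp(-rT)
P = 2.0811 - 10.62000000 + 9.22201792 = 0.6831


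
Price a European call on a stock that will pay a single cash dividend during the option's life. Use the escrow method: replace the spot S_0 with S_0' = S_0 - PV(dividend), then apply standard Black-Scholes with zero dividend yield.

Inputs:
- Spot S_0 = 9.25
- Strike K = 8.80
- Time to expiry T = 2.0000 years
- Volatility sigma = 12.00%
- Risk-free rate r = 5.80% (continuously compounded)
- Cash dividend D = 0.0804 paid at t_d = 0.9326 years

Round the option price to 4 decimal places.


Answer: Price = 1.4744

Derivation:
PV(D) = D * exp(-r * t_d) = 0.0804 * 0.94734608 = 0.07616663
S_0' = S_0 - PV(D) = 9.2500 - 0.07616663 = 9.17383337
d1 = (ln(S_0'/K) + (r + sigma^2/2)*T) / (sigma*sqrt(T)) = 1.01354041
d2 = d1 - sigma*sqrt(T) = 0.84383479
exp(-rT) = 0.89047522
N(d1) = 0.84459895; N(d2) = 0.80061913
C = S_0' * N(d1) - K * exp(-rT) * N(d2) = 9.17383337 * 0.84459895 - 8.8000 * 0.89047522 * 0.80061913 = 1.4744


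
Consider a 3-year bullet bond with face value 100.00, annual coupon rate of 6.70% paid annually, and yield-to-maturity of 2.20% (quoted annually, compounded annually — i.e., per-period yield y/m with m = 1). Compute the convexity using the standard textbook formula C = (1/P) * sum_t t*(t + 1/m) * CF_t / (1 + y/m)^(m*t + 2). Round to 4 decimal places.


Answer: Convexity = 10.6068

Derivation:
Coupon per period c = face * coupon_rate / m = 6.700000
Periods per year m = 1; per-period yield y/m = 0.022000
Number of cashflows N = 3
Cashflows (t years, CF_t, discount factor 1/(1+y/m)^(m*t), PV):
  t = 1.0000: CF_t = 6.700000, DF = 0.978474, PV = 6.555773
  t = 2.0000: CF_t = 6.700000, DF = 0.957411, PV = 6.414651
  t = 3.0000: CF_t = 106.700000, DF = 0.936801, PV = 99.956659
Price P = sum_t PV_t = 112.927083
Convexity numerator sum_t t*(t + 1/m) * CF_t / (1+y/m)^(m*t + 2):
  t = 1.0000: term = 12.553132
  t = 2.0000: term = 36.848725
  t = 3.0000: term = 1148.394718
Convexity = (1/P) * sum = 1197.796576 / 112.927083 = 10.606814


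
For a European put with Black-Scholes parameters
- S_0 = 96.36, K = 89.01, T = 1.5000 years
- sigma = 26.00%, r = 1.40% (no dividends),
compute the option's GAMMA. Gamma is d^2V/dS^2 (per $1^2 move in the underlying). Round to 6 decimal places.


Answer: Gamma = 0.011618

Derivation:
d1 = 0.4743294150; d2 = 0.1558957484
phi(d1) = 0.3564958322; exp(-qT) = 1.0000000000; exp(-rT) = 0.9792189646
Gamma = exp(-qT) * phi(d1) / (S * sigma * sqrt(T)) = 1.0000000000 * 0.3564958322 / (96.3600 * 0.2600 * 1.2247448714) = 0.011618


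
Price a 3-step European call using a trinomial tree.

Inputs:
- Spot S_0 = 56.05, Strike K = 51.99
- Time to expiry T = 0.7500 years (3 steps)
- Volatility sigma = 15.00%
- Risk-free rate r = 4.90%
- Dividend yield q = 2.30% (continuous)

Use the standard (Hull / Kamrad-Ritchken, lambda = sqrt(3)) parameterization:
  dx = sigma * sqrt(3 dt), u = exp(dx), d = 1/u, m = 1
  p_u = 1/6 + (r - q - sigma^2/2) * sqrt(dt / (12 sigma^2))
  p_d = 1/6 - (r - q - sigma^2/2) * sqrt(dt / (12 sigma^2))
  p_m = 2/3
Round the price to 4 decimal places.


dt = T/N = 0.250000; dx = sigma*sqrt(3*dt) = 0.129904
u = exp(dx) = 1.138719; d = 1/u = 0.878180
p_u = 0.180860, p_m = 0.666667, p_d = 0.152473
Discount per step: exp(-r*dt) = 0.987825
Stock lattice S(k, j) with j the centered position index:
  k=0: S(0,+0) = 56.0500
  k=1: S(1,-1) = 49.2220; S(1,+0) = 56.0500; S(1,+1) = 63.8252
  k=2: S(2,-2) = 43.2258; S(2,-1) = 49.2220; S(2,+0) = 56.0500; S(2,+1) = 63.8252; S(2,+2) = 72.6789
  k=3: S(3,-3) = 37.9600; S(3,-2) = 43.2258; S(3,-1) = 49.2220; S(3,+0) = 56.0500; S(3,+1) = 63.8252; S(3,+2) = 72.6789; S(3,+3) = 82.7609
Terminal payoffs V(N, j) = max(S_T - K, 0):
  V(3,-3) = 0.000000; V(3,-2) = 0.000000; V(3,-1) = 0.000000; V(3,+0) = 4.060000; V(3,+1) = 11.835191; V(3,+2) = 20.688948; V(3,+3) = 30.770888
Backward induction: V(k, j) = exp(-r*dt) * [p_u * V(k+1, j+1) + p_m * V(k+1, j) + p_d * V(k+1, j-1)]
  V(2,-2) = exp(-r*dt) * [p_u*0.000000 + p_m*0.000000 + p_d*0.000000] = 0.000000
  V(2,-1) = exp(-r*dt) * [p_u*4.060000 + p_m*0.000000 + p_d*0.000000] = 0.725351
  V(2,+0) = exp(-r*dt) * [p_u*11.835191 + p_m*4.060000 + p_d*0.000000] = 4.788162
  V(2,+1) = exp(-r*dt) * [p_u*20.688948 + p_m*11.835191 + p_d*4.060000] = 12.101811
  V(2,+2) = exp(-r*dt) * [p_u*30.770888 + p_m*20.688948 + p_d*11.835191] = 20.904745
  V(1,-1) = exp(-r*dt) * [p_u*4.788162 + p_m*0.725351 + p_d*0.000000] = 1.333122
  V(1,+0) = exp(-r*dt) * [p_u*12.101811 + p_m*4.788162 + p_d*0.725351] = 5.424577
  V(1,+1) = exp(-r*dt) * [p_u*20.904745 + p_m*12.101811 + p_d*4.788162] = 12.425621
  V(0,+0) = exp(-r*dt) * [p_u*12.425621 + p_m*5.424577 + p_d*1.333122] = 5.993080

Answer: Price = V(0,0) = 5.9931


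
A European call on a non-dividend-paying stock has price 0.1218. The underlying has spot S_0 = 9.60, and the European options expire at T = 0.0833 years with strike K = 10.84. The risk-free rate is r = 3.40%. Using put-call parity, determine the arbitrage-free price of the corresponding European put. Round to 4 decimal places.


Answer: Put price = 1.3311

Derivation:
Put-call parity: C - P = S_0 * exp(-qT) - K * exp(-rT).
S_0 * exp(-qT) = 9.6000 * 1.00000000 = 9.60000000
K * exp(-rT) = 10.8400 * 0.99717181 = 10.80934239
P = C - S*exp(-qT) + K*exp(-rT)
P = 0.1218 - 9.60000000 + 10.80934239 = 1.3311


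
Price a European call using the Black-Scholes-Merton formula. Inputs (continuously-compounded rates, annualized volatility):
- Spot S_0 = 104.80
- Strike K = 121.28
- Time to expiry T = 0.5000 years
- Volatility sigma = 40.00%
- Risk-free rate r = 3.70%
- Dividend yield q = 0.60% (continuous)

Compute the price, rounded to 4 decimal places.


Answer: Price = 6.5893

Derivation:
d1 = (ln(S/K) + (r - q + 0.5*sigma^2) * T) / (sigma * sqrt(T)) = -0.32013605
d2 = d1 - sigma * sqrt(T) = -0.60297877
exp(-rT) = 0.98167007; exp(-qT) = 0.99700450
C = S_0 * exp(-qT) * N(d1) - K * exp(-rT) * N(d2)
N(d1) = 0.37443260; N(d2) = 0.27326141
C = 104.8000 * 0.99700450 * 0.37443260 - 121.2800 * 0.98167007 * 0.27326141 = 6.5893


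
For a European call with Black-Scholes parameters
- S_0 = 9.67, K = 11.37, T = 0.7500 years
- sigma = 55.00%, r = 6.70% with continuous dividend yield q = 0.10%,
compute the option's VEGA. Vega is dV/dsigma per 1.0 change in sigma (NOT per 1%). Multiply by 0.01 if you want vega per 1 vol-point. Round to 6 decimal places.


d1 = 0.0020732159; d2 = -0.4742407562
phi(d1) = 0.3989414230; exp(-qT) = 0.9992502812; exp(-rT) = 0.9509916469
Vega = S * exp(-qT) * phi(d1) * sqrt(T) = 9.6700 * 0.9992502812 * 0.3989414230 * 0.8660254038 = 3.338416

Answer: Vega = 3.338416


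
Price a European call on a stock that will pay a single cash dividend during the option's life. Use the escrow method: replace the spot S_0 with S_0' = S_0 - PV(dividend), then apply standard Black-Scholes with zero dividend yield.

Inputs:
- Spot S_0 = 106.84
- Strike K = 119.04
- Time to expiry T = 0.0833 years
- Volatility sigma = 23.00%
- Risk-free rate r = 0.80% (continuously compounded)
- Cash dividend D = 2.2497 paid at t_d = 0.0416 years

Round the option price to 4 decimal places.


Answer: Price = 0.0738

Derivation:
PV(D) = D * exp(-r * t_d) = 2.2497 * 0.99966726 = 2.24895142
S_0' = S_0 - PV(D) = 106.8400 - 2.24895142 = 104.59104858
d1 = (ln(S_0'/K) + (r + sigma^2/2)*T) / (sigma*sqrt(T)) = -1.90611784
d2 = d1 - sigma*sqrt(T) = -1.97249984
exp(-rT) = 0.99933382
N(d1) = 0.02831746; N(d2) = 0.02427629
C = S_0' * N(d1) - K * exp(-rT) * N(d2) = 104.59104858 * 0.02831746 - 119.0400 * 0.99933382 * 0.02427629 = 0.0738


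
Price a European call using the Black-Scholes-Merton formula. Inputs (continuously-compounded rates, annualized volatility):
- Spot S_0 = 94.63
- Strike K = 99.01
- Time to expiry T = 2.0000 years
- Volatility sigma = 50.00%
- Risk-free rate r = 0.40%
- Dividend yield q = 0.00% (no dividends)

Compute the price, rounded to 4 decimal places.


Answer: Price = 24.8848

Derivation:
d1 = (ln(S/K) + (r - q + 0.5*sigma^2) * T) / (sigma * sqrt(T)) = 0.30087916
d2 = d1 - sigma * sqrt(T) = -0.40622762
exp(-rT) = 0.99203191; exp(-qT) = 1.00000000
C = S_0 * exp(-qT) * N(d1) - K * exp(-rT) * N(d2)
N(d1) = 0.61824668; N(d2) = 0.34228768
C = 94.6300 * 1.00000000 * 0.61824668 - 99.0100 * 0.99203191 * 0.34228768 = 24.8848


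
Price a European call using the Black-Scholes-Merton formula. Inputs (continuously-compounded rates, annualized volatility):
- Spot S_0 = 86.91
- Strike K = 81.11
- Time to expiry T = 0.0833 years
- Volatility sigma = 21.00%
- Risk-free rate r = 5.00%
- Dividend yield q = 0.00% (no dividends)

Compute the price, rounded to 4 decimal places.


d1 = (ln(S/K) + (r - q + 0.5*sigma^2) * T) / (sigma * sqrt(T)) = 1.23855861
d2 = d1 - sigma * sqrt(T) = 1.17794896
exp(-rT) = 0.99584366; exp(-qT) = 1.00000000
C = S_0 * exp(-qT) * N(d1) - K * exp(-rT) * N(d2)
N(d1) = 0.89224550; N(d2) = 0.88059152
C = 86.9100 * 1.00000000 * 0.89224550 - 81.1100 * 0.99584366 * 0.88059152 = 6.4171

Answer: Price = 6.4171


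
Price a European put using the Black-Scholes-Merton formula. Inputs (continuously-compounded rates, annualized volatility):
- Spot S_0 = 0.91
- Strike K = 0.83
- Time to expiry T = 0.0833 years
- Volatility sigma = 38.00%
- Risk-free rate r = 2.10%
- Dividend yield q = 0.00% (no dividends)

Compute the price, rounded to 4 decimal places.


Answer: Price = 0.0104

Derivation:
d1 = (ln(S/K) + (r - q + 0.5*sigma^2) * T) / (sigma * sqrt(T)) = 0.90980455
d2 = d1 - sigma * sqrt(T) = 0.80012994
exp(-rT) = 0.99825223; exp(-qT) = 1.00000000
P = K * exp(-rT) * N(-d2) - S_0 * exp(-qT) * N(-d1)
N(-d1) = 0.18146280; N(-d2) = 0.21181776
P = 0.8300 * 0.99825223 * 0.21181776 - 0.9100 * 1.00000000 * 0.18146280 = 0.0104


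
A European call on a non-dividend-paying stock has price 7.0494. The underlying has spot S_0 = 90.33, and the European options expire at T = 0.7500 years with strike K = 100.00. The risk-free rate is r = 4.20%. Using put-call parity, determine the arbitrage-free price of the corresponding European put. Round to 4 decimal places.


Put-call parity: C - P = S_0 * exp(-qT) - K * exp(-rT).
S_0 * exp(-qT) = 90.3300 * 1.00000000 = 90.33000000
K * exp(-rT) = 100.0000 * 0.96899096 = 96.89909565
P = C - S*exp(-qT) + K*exp(-rT)
P = 7.0494 - 90.33000000 + 96.89909565 = 13.6185

Answer: Put price = 13.6185


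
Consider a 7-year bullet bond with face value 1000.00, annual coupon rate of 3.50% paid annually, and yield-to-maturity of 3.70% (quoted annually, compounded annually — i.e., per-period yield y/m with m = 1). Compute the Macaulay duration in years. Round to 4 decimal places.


Answer: Macaulay duration = 6.3237 years

Derivation:
Coupon per period c = face * coupon_rate / m = 35.000000
Periods per year m = 1; per-period yield y/m = 0.037000
Number of cashflows N = 7
Cashflows (t years, CF_t, discount factor 1/(1+y/m)^(m*t), PV):
  t = 1.0000: CF_t = 35.000000, DF = 0.964320, PV = 33.751205
  t = 2.0000: CF_t = 35.000000, DF = 0.929913, PV = 32.546968
  t = 3.0000: CF_t = 35.000000, DF = 0.896734, PV = 31.385697
  t = 4.0000: CF_t = 35.000000, DF = 0.864739, PV = 30.265860
  t = 5.0000: CF_t = 35.000000, DF = 0.833885, PV = 29.185979
  t = 6.0000: CF_t = 35.000000, DF = 0.804132, PV = 28.144628
  t = 7.0000: CF_t = 1035.000000, DF = 0.775441, PV = 802.581334
Price P = sum_t PV_t = 987.861670
Macaulay numerator sum_t t * PV_t:
  t * PV_t at t = 1.0000: 33.751205
  t * PV_t at t = 2.0000: 65.093935
  t * PV_t at t = 3.0000: 94.157090
  t * PV_t at t = 4.0000: 121.063440
  t * PV_t at t = 5.0000: 145.929894
  t * PV_t at t = 6.0000: 168.867765
  t * PV_t at t = 7.0000: 5618.069340
Macaulay duration D = (sum_t t * PV_t) / P = 6246.932670 / 987.861670 = 6.323692


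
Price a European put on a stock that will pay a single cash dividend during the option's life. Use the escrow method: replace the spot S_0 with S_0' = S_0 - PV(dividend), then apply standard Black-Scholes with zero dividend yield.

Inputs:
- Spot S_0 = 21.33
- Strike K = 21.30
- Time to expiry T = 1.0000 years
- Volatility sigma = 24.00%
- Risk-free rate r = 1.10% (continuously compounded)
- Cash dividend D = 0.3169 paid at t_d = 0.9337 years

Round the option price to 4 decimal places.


Answer: Price = 2.0353

Derivation:
PV(D) = D * exp(-r * t_d) = 0.3169 * 0.98978186 = 0.31366187
S_0' = S_0 - PV(D) = 21.3300 - 0.31366187 = 21.01633813
d1 = (ln(S_0'/K) + (r + sigma^2/2)*T) / (sigma*sqrt(T)) = 0.10997112
d2 = d1 - sigma*sqrt(T) = -0.13002888
exp(-rT) = 0.98906028
N(-d1) = 0.45621614; N(-d2) = 0.55172821
P = K * exp(-rT) * N(-d2) - S_0' * N(-d1) = 21.3000 * 0.98906028 * 0.55172821 - 21.01633813 * 0.45621614 = 2.0353


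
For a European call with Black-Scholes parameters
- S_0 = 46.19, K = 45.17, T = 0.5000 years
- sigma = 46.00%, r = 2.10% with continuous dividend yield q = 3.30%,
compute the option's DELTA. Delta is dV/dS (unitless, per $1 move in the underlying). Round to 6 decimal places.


d1 = 0.2128396785; d2 = -0.1124294409
phi(d1) = 0.3900076606; exp(-qT) = 0.9836353794; exp(-rT) = 0.9895549326
N(d1) = 0.5842739931
Delta = exp(-qT) * N(d1) = 0.9836353794 * 0.5842739931 = 0.574713

Answer: Delta = 0.574713


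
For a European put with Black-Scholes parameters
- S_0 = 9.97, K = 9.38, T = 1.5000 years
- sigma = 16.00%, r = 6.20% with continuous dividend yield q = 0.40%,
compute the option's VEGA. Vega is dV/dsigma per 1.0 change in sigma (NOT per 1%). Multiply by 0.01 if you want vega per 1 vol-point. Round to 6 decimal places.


d1 = 0.8532431165; d2 = 0.6572839371
phi(d1) = 0.2772181768; exp(-qT) = 0.9940179641; exp(-rT) = 0.9111935003
Vega = S * exp(-qT) * phi(d1) * sqrt(T) = 9.9700 * 0.9940179641 * 0.2772181768 * 1.2247448714 = 3.364780

Answer: Vega = 3.364780


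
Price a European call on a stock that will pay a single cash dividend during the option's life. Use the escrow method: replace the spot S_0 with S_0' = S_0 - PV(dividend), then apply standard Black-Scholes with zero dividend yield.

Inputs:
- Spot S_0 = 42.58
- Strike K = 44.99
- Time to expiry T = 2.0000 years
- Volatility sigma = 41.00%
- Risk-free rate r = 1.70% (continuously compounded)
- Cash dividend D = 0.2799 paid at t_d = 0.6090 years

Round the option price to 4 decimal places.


Answer: Price = 9.2042

Derivation:
PV(D) = D * exp(-r * t_d) = 0.2799 * 0.98970041 = 0.27701714
S_0' = S_0 - PV(D) = 42.5800 - 0.27701714 = 42.30298286
d1 = (ln(S_0'/K) + (r + sigma^2/2)*T) / (sigma*sqrt(T)) = 0.24234336
d2 = d1 - sigma*sqrt(T) = -0.33748420
exp(-rT) = 0.96657150
N(d1) = 0.59574294; N(d2) = 0.36787596
C = S_0' * N(d1) - K * exp(-rT) * N(d2) = 42.30298286 * 0.59574294 - 44.9900 * 0.96657150 * 0.36787596 = 9.2042


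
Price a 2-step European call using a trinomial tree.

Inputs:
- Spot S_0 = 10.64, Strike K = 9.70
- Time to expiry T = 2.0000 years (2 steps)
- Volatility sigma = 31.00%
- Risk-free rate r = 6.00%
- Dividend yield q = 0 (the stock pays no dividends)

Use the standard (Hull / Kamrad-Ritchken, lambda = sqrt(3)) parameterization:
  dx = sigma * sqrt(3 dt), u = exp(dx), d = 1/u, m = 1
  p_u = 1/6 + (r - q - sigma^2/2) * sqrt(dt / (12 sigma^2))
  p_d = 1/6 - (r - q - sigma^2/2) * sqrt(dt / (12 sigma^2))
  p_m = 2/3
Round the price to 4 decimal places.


Answer: Price = V(0,0) = 2.8054

Derivation:
dt = T/N = 1.000000; dx = sigma*sqrt(3*dt) = 0.536936
u = exp(dx) = 1.710757; d = 1/u = 0.584537
p_u = 0.177795, p_m = 0.666667, p_d = 0.155539
Discount per step: exp(-r*dt) = 0.941765
Stock lattice S(k, j) with j the centered position index:
  k=0: S(0,+0) = 10.6400
  k=1: S(1,-1) = 6.2195; S(1,+0) = 10.6400; S(1,+1) = 18.2025
  k=2: S(2,-2) = 3.6355; S(2,-1) = 6.2195; S(2,+0) = 10.6400; S(2,+1) = 18.2025; S(2,+2) = 31.1400
Terminal payoffs V(N, j) = max(S_T - K, 0):
  V(2,-2) = 0.000000; V(2,-1) = 0.000000; V(2,+0) = 0.940000; V(2,+1) = 8.502451; V(2,+2) = 21.439963
Backward induction: V(k, j) = exp(-r*dt) * [p_u * V(k+1, j+1) + p_m * V(k+1, j) + p_d * V(k+1, j-1)]
  V(1,-1) = exp(-r*dt) * [p_u*0.940000 + p_m*0.000000 + p_d*0.000000] = 0.157394
  V(1,+0) = exp(-r*dt) * [p_u*8.502451 + p_m*0.940000 + p_d*0.000000] = 2.013829
  V(1,+1) = exp(-r*dt) * [p_u*21.439963 + p_m*8.502451 + p_d*0.940000] = 9.065818
  V(0,+0) = exp(-r*dt) * [p_u*9.065818 + p_m*2.013829 + p_d*0.157394] = 2.805410


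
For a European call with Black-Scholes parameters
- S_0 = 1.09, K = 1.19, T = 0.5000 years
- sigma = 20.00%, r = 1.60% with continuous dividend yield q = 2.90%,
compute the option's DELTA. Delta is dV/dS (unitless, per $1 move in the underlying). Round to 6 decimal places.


Answer: Delta = 0.271647

Derivation:
d1 = -0.5959185594; d2 = -0.7373399157
phi(d1) = 0.3340388425; exp(-qT) = 0.9856046187; exp(-rT) = 0.9920319148
N(d1) = 0.2756148170
Delta = exp(-qT) * N(d1) = 0.9856046187 * 0.2756148170 = 0.271647


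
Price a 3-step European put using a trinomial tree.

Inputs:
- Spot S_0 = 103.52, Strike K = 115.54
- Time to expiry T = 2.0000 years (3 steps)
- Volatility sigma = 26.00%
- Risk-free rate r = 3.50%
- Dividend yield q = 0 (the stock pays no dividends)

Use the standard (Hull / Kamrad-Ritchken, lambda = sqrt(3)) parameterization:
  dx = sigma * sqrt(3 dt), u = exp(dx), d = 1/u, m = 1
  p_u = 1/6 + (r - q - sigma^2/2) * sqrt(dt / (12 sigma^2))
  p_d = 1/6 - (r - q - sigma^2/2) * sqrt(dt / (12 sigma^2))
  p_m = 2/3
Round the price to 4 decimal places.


dt = T/N = 0.666667; dx = sigma*sqrt(3*dt) = 0.367696
u = exp(dx) = 1.444402; d = 1/u = 0.692328
p_u = 0.167755, p_m = 0.666667, p_d = 0.165579
Discount per step: exp(-r*dt) = 0.976937
Stock lattice S(k, j) with j the centered position index:
  k=0: S(0,+0) = 103.5200
  k=1: S(1,-1) = 71.6698; S(1,+0) = 103.5200; S(1,+1) = 149.5245
  k=2: S(2,-2) = 49.6190; S(2,-1) = 71.6698; S(2,+0) = 103.5200; S(2,+1) = 149.5245; S(2,+2) = 215.9735
  k=3: S(3,-3) = 34.3526; S(3,-2) = 49.6190; S(3,-1) = 71.6698; S(3,+0) = 103.5200; S(3,+1) = 149.5245; S(3,+2) = 215.9735; S(3,+3) = 311.9526
Terminal payoffs V(N, j) = max(K - S_T, 0):
  V(3,-3) = 81.187381; V(3,-2) = 65.921002; V(3,-1) = 43.870211; V(3,+0) = 12.020000; V(3,+1) = 0.000000; V(3,+2) = 0.000000; V(3,+3) = 0.000000
Backward induction: V(k, j) = exp(-r*dt) * [p_u * V(k+1, j+1) + p_m * V(k+1, j) + p_d * V(k+1, j-1)]
  V(2,-2) = exp(-r*dt) * [p_u*43.870211 + p_m*65.921002 + p_d*81.187381] = 63.256336
  V(2,-1) = exp(-r*dt) * [p_u*12.020000 + p_m*43.870211 + p_d*65.921002] = 41.205570
  V(2,+0) = exp(-r*dt) * [p_u*0.000000 + p_m*12.020000 + p_d*43.870211] = 14.924967
  V(2,+1) = exp(-r*dt) * [p_u*0.000000 + p_m*0.000000 + p_d*12.020000] = 1.944356
  V(2,+2) = exp(-r*dt) * [p_u*0.000000 + p_m*0.000000 + p_d*0.000000] = 0.000000
  V(1,-1) = exp(-r*dt) * [p_u*14.924967 + p_m*41.205570 + p_d*63.256336] = 39.515158
  V(1,+0) = exp(-r*dt) * [p_u*1.944356 + p_m*14.924967 + p_d*41.205570] = 16.704565
  V(1,+1) = exp(-r*dt) * [p_u*0.000000 + p_m*1.944356 + p_d*14.924967] = 3.680605
  V(0,+0) = exp(-r*dt) * [p_u*3.680605 + p_m*16.704565 + p_d*39.515158] = 17.874707

Answer: Price = V(0,0) = 17.8747


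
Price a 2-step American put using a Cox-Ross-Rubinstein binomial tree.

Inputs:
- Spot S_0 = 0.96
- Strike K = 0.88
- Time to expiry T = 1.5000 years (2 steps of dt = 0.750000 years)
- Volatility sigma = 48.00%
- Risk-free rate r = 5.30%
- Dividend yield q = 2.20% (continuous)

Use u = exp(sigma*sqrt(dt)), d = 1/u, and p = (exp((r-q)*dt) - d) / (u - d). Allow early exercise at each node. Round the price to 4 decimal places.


Answer: Price = V(0,0) = 0.1410

Derivation:
dt = T/N = 0.750000
u = exp(sigma*sqrt(dt)) = 1.515419; d = 1/u = 0.659883
p = (exp((r-q)*dt) - d) / (u - d) = 0.425042
Discount per step: exp(-r*dt) = 0.961030
Stock lattice S(k, i) with i counting down-moves:
  k=0: S(0,0) = 0.9600
  k=1: S(1,0) = 1.4548; S(1,1) = 0.6335
  k=2: S(2,0) = 2.2046; S(2,1) = 0.9600; S(2,2) = 0.4180
Terminal payoffs V(N, i) = max(K - S_T, 0):
  V(2,0) = 0.000000; V(2,1) = 0.000000; V(2,2) = 0.461972
Backward induction: V(k, i) = exp(-r*dt) * [p * V(k+1, i) + (1-p) * V(k+1, i+1)]; then take max(V_cont, immediate exercise) for American.
  V(1,0) = exp(-r*dt) * [p*0.000000 + (1-p)*0.000000] = 0.000000; exercise = 0.000000; V(1,0) = max -> 0.000000
  V(1,1) = exp(-r*dt) * [p*0.000000 + (1-p)*0.461972] = 0.255263; exercise = 0.246512; V(1,1) = max -> 0.255263
  V(0,0) = exp(-r*dt) * [p*0.000000 + (1-p)*0.255263] = 0.141046; exercise = 0.000000; V(0,0) = max -> 0.141046
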